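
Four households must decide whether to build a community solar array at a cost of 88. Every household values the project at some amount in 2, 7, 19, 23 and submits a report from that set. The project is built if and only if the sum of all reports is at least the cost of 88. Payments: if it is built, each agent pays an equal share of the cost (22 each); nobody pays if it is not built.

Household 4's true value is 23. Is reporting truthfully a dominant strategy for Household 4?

Yes

Check each profile of the others' reports and compare truth against every alternative report.
Others report (19, 23, 23): truth gives 1, best alternative gives 0.
Others report (23, 19, 23): truth gives 1, best alternative gives 0.
Others report (23, 23, 19): truth gives 1, best alternative gives 0.
Others report (23, 23, 23): truth gives 1, best alternative gives 1.
Others report (2, 2, 2): truth gives 0, best alternative gives 0.
Others report (2, 2, 7): truth gives 0, best alternative gives 0.
(Remaining 58 profiles checked similarly; truth is weakly best in each.)
In every case the truthful report is at least as good as any alternative, so it is a dominant strategy.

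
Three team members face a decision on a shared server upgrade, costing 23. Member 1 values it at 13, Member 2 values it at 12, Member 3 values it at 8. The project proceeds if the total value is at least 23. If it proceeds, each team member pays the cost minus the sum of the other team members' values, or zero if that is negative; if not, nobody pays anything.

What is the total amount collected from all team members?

Total value 33 ≥ cost 23, so it is built.
Member 1: others sum to 20; max(0, 23 - 20) = 3.
Member 2: others sum to 21; max(0, 23 - 21) = 2.
Member 3: others sum to 25; max(0, 23 - 25) = 0.
Total collected = 3 + 2 + 0 = 5.

5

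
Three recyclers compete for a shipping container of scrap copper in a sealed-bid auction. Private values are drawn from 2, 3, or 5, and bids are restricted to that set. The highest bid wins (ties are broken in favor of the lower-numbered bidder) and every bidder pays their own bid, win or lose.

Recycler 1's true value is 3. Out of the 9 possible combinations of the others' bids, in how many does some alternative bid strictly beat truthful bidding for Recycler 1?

Others bid (2, 2): truth gives 0; bid 2 gives 1 > 0. Violating.
Others bid (2, 5): truth gives -3; bid 2 gives -2 > -3. Violating.
Others bid (3, 5): truth gives -3; bid 2 gives -2 > -3. Violating.
Others bid (5, 2): truth gives -3; bid 2 gives -2 > -3. Violating.
Others bid (2, 3): truth gives 0; no alternative beats it.
Others bid (3, 2): truth gives 0; no alternative beats it.
(Checking all 9 profiles: 6 have a profitable deviation, 3 do not.)

6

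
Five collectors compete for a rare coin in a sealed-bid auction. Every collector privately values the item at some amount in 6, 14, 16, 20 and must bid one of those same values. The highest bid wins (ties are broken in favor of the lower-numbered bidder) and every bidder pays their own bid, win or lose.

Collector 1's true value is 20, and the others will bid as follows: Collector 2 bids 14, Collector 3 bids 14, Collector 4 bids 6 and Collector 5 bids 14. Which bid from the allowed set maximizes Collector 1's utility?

14

Bid 6: loses but pays 6, utility -6.
Bid 14: wins, pays 14, utility 20 - 14 = 6.
Bid 16: wins, pays 16, utility 20 - 16 = 4.
Bid 20: wins, pays 20, utility 20 - 20 = 0.
The best choice is 14 with utility 6.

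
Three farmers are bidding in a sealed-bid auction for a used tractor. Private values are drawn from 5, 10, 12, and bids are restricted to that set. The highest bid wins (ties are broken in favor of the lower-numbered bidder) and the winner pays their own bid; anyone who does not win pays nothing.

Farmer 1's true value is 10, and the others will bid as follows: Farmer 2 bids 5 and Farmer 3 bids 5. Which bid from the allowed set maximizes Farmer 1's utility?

Bid 5: wins, pays 5, utility 10 - 5 = 5.
Bid 10: wins, pays 10, utility 10 - 10 = 0.
Bid 12: wins, pays 12, utility 10 - 12 = -2.
The best choice is 5 with utility 5.

5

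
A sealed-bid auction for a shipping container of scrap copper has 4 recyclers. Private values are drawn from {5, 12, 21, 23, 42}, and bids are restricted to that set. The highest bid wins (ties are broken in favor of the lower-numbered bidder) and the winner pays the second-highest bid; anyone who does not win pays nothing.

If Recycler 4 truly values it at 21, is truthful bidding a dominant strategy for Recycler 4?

Check each profile of the others' bids and compare truth against every alternative bid.
Others bid (5, 5, 5): truth gives 16, best alternative gives 16.
Others bid (5, 5, 12): truth gives 9, best alternative gives 9.
Others bid (5, 12, 5): truth gives 9, best alternative gives 9.
Others bid (5, 12, 12): truth gives 9, best alternative gives 9.
Others bid (12, 5, 5): truth gives 9, best alternative gives 9.
Others bid (12, 5, 12): truth gives 9, best alternative gives 9.
(Remaining 119 profiles checked similarly; truth is weakly best in each.)
In every case the truthful bid is at least as good as any alternative, so it is a dominant strategy.

Yes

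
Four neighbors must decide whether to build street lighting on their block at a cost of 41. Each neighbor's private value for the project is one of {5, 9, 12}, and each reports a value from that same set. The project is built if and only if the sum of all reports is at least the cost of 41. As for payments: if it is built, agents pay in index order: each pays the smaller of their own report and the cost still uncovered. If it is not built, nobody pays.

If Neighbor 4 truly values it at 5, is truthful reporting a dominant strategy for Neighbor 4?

Check each profile of the others' reports and compare truth against every alternative report.
Others report (9, 12, 12): truth gives 0, best alternative gives -3.
Others report (12, 9, 12): truth gives 0, best alternative gives -3.
Others report (12, 12, 9): truth gives 0, best alternative gives -3.
Others report (5, 5, 5): truth gives 0, best alternative gives 0.
Others report (5, 5, 9): truth gives 0, best alternative gives 0.
Others report (5, 5, 12): truth gives 0, best alternative gives 0.
(Remaining 21 profiles checked similarly; truth is weakly best in each.)
In every case the truthful report is at least as good as any alternative, so it is a dominant strategy.

Yes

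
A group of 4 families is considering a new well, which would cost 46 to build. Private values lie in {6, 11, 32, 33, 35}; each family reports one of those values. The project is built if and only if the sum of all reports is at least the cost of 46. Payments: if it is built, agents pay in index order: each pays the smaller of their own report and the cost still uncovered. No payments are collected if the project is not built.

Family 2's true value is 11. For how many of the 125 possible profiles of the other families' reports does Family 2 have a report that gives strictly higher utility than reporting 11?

Others report (6, 6, 32): truth gives 0; report 6 gives 5 > 0. Violating.
Others report (6, 6, 33): truth gives 0; report 6 gives 5 > 0. Violating.
Others report (6, 6, 35): truth gives 0; report 6 gives 5 > 0. Violating.
Others report (6, 11, 32): truth gives 0; report 6 gives 5 > 0. Violating.
Others report (6, 6, 6): truth gives 0; no alternative beats it.
Others report (6, 6, 11): truth gives 0; no alternative beats it.
(Checking all 125 profiles: 117 have a profitable deviation, 8 do not.)

117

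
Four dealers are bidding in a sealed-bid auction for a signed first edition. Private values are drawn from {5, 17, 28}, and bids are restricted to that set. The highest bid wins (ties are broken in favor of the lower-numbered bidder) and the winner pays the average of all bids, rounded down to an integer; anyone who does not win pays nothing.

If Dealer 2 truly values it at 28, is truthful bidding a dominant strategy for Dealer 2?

Consider the case where Dealer 1 bids 5, Dealer 3 bids 5 and Dealer 4 bids 5.
Truthful bid 28: wins, pays 10, utility 28 - 10 = 18.
Bid 17 instead: wins, pays 8, utility 28 - 8 = 20.
Since 20 > 18, bidding 17 is strictly better here, so truthful bidding is not dominant.

No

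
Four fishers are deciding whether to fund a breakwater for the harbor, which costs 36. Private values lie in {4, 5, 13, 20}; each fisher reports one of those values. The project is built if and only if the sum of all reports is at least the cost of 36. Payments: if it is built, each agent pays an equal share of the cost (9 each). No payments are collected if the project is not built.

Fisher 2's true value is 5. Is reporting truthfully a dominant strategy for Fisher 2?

No

Consider the case where Fisher 1 reports 5, Fisher 3 reports 13 and Fisher 4 reports 13.
Truthful report 5: project built, pays 9, utility 5 - 9 = -4.
Report 4 instead: project not built, utility 0.
Since 0 > -4, reporting 4 is strictly better here, so truthful reporting is not dominant.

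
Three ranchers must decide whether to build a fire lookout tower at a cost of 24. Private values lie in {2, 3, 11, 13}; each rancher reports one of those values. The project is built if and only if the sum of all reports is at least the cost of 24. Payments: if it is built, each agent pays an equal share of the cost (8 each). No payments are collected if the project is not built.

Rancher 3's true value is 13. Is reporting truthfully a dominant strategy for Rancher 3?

Yes

Check each profile of the others' reports and compare truth against every alternative report.
Others report (2, 11): truth gives 5, best alternative gives 5.
Others report (2, 13): truth gives 5, best alternative gives 5.
Others report (3, 11): truth gives 5, best alternative gives 5.
Others report (3, 13): truth gives 5, best alternative gives 5.
Others report (11, 2): truth gives 5, best alternative gives 5.
Others report (11, 3): truth gives 5, best alternative gives 5.
(Remaining 10 profiles checked similarly; truth is weakly best in each.)
In every case the truthful report is at least as good as any alternative, so it is a dominant strategy.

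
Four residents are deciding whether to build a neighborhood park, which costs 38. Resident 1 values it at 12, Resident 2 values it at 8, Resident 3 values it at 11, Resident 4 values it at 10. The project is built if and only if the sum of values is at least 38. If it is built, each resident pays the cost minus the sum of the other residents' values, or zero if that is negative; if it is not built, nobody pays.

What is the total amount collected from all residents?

29

Total value 41 ≥ cost 38, so it is built.
Resident 1: others sum to 29; max(0, 38 - 29) = 9.
Resident 2: others sum to 33; max(0, 38 - 33) = 5.
Resident 3: others sum to 30; max(0, 38 - 30) = 8.
Resident 4: others sum to 31; max(0, 38 - 31) = 7.
Total collected = 9 + 5 + 8 + 7 = 29.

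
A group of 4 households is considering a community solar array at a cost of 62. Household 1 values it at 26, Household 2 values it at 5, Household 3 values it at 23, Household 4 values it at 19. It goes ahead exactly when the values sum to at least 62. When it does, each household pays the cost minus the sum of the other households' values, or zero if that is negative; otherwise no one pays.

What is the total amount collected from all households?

35

Total value 73 ≥ cost 62, so it is built.
Household 1: others sum to 47; max(0, 62 - 47) = 15.
Household 2: others sum to 68; max(0, 62 - 68) = 0.
Household 3: others sum to 50; max(0, 62 - 50) = 12.
Household 4: others sum to 54; max(0, 62 - 54) = 8.
Total collected = 15 + 0 + 12 + 8 = 35.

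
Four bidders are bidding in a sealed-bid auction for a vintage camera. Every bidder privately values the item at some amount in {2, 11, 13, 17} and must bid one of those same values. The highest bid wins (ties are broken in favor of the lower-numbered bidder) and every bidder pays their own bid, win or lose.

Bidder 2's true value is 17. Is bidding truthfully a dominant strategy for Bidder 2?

No

Consider the case where Bidder 1 bids 2, Bidder 3 bids 2 and Bidder 4 bids 2.
Truthful bid 17: wins, pays 17, utility 17 - 17 = 0.
Bid 11 instead: wins, pays 11, utility 17 - 11 = 6.
Since 6 > 0, bidding 11 is strictly better here, so truthful bidding is not dominant.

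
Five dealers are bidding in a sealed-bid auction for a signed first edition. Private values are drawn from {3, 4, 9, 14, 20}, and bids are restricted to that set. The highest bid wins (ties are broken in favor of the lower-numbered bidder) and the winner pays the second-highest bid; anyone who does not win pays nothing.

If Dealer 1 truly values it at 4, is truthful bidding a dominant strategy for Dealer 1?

Yes

Check each profile of the others' bids and compare truth against every alternative bid.
Others bid (3, 3, 3, 3): truth gives 1, best alternative gives 1.
Others bid (3, 3, 3, 4): truth gives 0, best alternative gives 0.
Others bid (3, 3, 3, 9): truth gives 0, best alternative gives 0.
Others bid (3, 3, 3, 14): truth gives 0, best alternative gives 0.
Others bid (3, 3, 3, 20): truth gives 0, best alternative gives 0.
Others bid (3, 3, 4, 3): truth gives 0, best alternative gives 0.
(Remaining 619 profiles checked similarly; truth is weakly best in each.)
In every case the truthful bid is at least as good as any alternative, so it is a dominant strategy.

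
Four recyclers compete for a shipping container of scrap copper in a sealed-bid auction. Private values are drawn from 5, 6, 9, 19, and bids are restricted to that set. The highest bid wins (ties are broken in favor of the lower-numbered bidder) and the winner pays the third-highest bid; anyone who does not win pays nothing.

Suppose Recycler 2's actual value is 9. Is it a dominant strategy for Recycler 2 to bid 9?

No

Consider the case where Recycler 1 bids 5, Recycler 3 bids 5 and Recycler 4 bids 19.
Truthful bid 9: loses, pays 0, utility 0.
Bid 19 instead: wins, pays 5, utility 9 - 5 = 4.
Since 4 > 0, bidding 19 is strictly better here, so truthful bidding is not dominant.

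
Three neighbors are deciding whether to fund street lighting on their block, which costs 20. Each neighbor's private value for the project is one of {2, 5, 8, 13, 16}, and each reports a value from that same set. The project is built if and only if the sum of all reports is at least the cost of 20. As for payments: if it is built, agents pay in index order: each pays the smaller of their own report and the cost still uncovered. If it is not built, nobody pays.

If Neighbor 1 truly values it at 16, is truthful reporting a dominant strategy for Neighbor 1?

No

Consider the case where Neighbor 2 reports 2 and Neighbor 3 reports 5.
Truthful report 16: project built, pays 16, utility 16 - 16 = 0.
Report 13 instead: project built, pays 13, utility 16 - 13 = 3.
Since 3 > 0, reporting 13 is strictly better here, so truthful reporting is not dominant.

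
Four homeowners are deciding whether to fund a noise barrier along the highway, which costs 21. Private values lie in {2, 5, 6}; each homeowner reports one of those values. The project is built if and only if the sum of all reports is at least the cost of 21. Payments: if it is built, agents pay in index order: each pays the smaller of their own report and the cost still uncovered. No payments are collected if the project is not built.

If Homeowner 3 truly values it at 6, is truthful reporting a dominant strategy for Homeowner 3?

No

Consider the case where Homeowner 1 reports 5, Homeowner 2 reports 5 and Homeowner 4 reports 6.
Truthful report 6: project built, pays 6, utility 6 - 6 = 0.
Report 5 instead: project built, pays 5, utility 6 - 5 = 1.
Since 1 > 0, reporting 5 is strictly better here, so truthful reporting is not dominant.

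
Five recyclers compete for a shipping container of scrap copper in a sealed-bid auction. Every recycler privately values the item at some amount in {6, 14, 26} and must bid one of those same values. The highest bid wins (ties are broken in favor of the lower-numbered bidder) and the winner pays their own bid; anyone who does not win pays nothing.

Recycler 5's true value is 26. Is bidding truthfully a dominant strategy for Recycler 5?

Consider the case where Recycler 1 bids 6, Recycler 2 bids 6, Recycler 3 bids 6 and Recycler 4 bids 6.
Truthful bid 26: wins, pays 26, utility 26 - 26 = 0.
Bid 14 instead: wins, pays 14, utility 26 - 14 = 12.
Since 12 > 0, bidding 14 is strictly better here, so truthful bidding is not dominant.

No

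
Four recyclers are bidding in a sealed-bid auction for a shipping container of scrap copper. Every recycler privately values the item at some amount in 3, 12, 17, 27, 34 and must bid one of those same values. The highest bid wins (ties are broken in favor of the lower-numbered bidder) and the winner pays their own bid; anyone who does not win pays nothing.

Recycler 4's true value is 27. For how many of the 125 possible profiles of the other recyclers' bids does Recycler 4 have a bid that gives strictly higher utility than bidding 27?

Others bid (3, 3, 3): truth gives 0; bid 12 gives 15 > 0. Violating.
Others bid (3, 3, 12): truth gives 0; bid 17 gives 10 > 0. Violating.
Others bid (3, 12, 3): truth gives 0; bid 17 gives 10 > 0. Violating.
Others bid (3, 12, 12): truth gives 0; bid 17 gives 10 > 0. Violating.
Others bid (3, 3, 17): truth gives 0; no alternative beats it.
Others bid (3, 3, 27): truth gives 0; no alternative beats it.
(Checking all 125 profiles: 8 have a profitable deviation, 117 do not.)

8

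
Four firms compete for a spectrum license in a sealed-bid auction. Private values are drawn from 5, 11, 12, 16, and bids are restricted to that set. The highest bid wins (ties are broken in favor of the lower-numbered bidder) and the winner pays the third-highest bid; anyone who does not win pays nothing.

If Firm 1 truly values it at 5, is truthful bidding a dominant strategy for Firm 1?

Check each profile of the others' bids and compare truth against every alternative bid.
Others bid (5, 11, 11): truth gives 0, best alternative gives -6.
Others bid (11, 5, 11): truth gives 0, best alternative gives -6.
Others bid (11, 11, 5): truth gives 0, best alternative gives -6.
Others bid (11, 11, 11): truth gives 0, best alternative gives -6.
Others bid (5, 5, 5): truth gives 0, best alternative gives 0.
Others bid (5, 5, 11): truth gives 0, best alternative gives 0.
(Remaining 58 profiles checked similarly; truth is weakly best in each.)
In every case the truthful bid is at least as good as any alternative, so it is a dominant strategy.

Yes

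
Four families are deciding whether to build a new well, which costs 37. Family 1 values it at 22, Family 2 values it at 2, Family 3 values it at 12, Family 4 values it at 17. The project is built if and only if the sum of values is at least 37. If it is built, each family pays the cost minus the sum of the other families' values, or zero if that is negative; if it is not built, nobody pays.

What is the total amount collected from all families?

Total value 53 ≥ cost 37, so it is built.
Family 1: others sum to 31; max(0, 37 - 31) = 6.
Family 2: others sum to 51; max(0, 37 - 51) = 0.
Family 3: others sum to 41; max(0, 37 - 41) = 0.
Family 4: others sum to 36; max(0, 37 - 36) = 1.
Total collected = 6 + 0 + 0 + 1 = 7.

7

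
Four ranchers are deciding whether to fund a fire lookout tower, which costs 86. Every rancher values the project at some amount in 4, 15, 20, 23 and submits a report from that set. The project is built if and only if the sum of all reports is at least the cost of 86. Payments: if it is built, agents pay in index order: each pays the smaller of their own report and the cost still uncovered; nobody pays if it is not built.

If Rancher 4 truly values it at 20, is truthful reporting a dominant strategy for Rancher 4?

Yes

Check each profile of the others' reports and compare truth against every alternative report.
Others report (23, 23, 23): truth gives 3, best alternative gives 3.
Others report (4, 4, 4): truth gives 0, best alternative gives 0.
Others report (4, 4, 15): truth gives 0, best alternative gives 0.
Others report (4, 4, 20): truth gives 0, best alternative gives 0.
Others report (4, 4, 23): truth gives 0, best alternative gives 0.
Others report (4, 15, 4): truth gives 0, best alternative gives 0.
(Remaining 58 profiles checked similarly; truth is weakly best in each.)
In every case the truthful report is at least as good as any alternative, so it is a dominant strategy.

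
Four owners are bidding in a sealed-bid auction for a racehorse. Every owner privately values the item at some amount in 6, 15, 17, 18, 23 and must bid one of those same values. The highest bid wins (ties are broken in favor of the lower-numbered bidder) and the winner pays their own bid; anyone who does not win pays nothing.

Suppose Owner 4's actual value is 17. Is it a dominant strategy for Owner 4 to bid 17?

No

Consider the case where Owner 1 bids 6, Owner 2 bids 6 and Owner 3 bids 6.
Truthful bid 17: wins, pays 17, utility 17 - 17 = 0.
Bid 15 instead: wins, pays 15, utility 17 - 15 = 2.
Since 2 > 0, bidding 15 is strictly better here, so truthful bidding is not dominant.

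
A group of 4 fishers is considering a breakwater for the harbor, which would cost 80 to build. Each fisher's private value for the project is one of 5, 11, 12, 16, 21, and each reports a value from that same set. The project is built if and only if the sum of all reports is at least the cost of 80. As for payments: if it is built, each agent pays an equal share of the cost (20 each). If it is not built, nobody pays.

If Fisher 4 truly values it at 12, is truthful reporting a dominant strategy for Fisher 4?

Check each profile of the others' reports and compare truth against every alternative report.
Others report (5, 5, 5): truth gives 0, best alternative gives 0.
Others report (5, 5, 11): truth gives 0, best alternative gives 0.
Others report (5, 5, 12): truth gives 0, best alternative gives 0.
Others report (5, 5, 16): truth gives 0, best alternative gives 0.
Others report (5, 5, 21): truth gives 0, best alternative gives 0.
Others report (5, 11, 5): truth gives 0, best alternative gives 0.
(Remaining 119 profiles checked similarly; truth is weakly best in each.)
In every case the truthful report is at least as good as any alternative, so it is a dominant strategy.

Yes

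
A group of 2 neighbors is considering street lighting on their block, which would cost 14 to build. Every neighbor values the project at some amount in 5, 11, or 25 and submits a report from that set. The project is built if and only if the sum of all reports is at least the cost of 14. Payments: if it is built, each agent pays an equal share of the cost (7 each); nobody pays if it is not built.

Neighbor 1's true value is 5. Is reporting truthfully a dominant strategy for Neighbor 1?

Yes

Check each profile of the others' reports and compare truth against every alternative report.
Others report (5): truth gives 0, best alternative gives -2.
Others report (11): truth gives -2, best alternative gives -2.
Others report (25): truth gives -2, best alternative gives -2.
In every case the truthful report is at least as good as any alternative, so it is a dominant strategy.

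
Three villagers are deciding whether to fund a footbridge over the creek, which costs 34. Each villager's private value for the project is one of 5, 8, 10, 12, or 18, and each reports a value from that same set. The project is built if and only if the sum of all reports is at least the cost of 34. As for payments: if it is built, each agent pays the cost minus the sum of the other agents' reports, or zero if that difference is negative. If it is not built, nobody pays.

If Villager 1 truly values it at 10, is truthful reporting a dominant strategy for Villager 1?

Yes

Check each profile of the others' reports and compare truth against every alternative report.
Others report (18, 18): truth gives 10, best alternative gives 10.
Others report (12, 18): truth gives 6, best alternative gives 6.
Others report (18, 12): truth gives 6, best alternative gives 6.
Others report (10, 18): truth gives 4, best alternative gives 4.
Others report (18, 10): truth gives 4, best alternative gives 4.
Others report (8, 18): truth gives 2, best alternative gives 2.
(Remaining 19 profiles checked similarly; truth is weakly best in each.)
In every case the truthful report is at least as good as any alternative, so it is a dominant strategy.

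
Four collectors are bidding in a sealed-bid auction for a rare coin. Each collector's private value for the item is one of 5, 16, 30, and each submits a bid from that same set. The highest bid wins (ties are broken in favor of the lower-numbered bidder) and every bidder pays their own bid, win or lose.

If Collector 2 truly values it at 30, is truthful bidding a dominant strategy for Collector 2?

Consider the case where Collector 1 bids 5, Collector 3 bids 5 and Collector 4 bids 5.
Truthful bid 30: wins, pays 30, utility 30 - 30 = 0.
Bid 16 instead: wins, pays 16, utility 30 - 16 = 14.
Since 14 > 0, bidding 16 is strictly better here, so truthful bidding is not dominant.

No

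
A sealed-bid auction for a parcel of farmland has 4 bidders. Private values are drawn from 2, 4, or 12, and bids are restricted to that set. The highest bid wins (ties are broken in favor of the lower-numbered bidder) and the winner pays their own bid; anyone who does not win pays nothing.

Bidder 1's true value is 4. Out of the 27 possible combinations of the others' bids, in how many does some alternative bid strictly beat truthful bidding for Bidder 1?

Others bid (2, 2, 2): truth gives 0; bid 2 gives 2 > 0. Violating.
Others bid (2, 2, 4): truth gives 0; no alternative beats it.
Others bid (2, 2, 12): truth gives 0; no alternative beats it.
(Checking all 27 profiles: 1 has a profitable deviation, 26 do not.)

1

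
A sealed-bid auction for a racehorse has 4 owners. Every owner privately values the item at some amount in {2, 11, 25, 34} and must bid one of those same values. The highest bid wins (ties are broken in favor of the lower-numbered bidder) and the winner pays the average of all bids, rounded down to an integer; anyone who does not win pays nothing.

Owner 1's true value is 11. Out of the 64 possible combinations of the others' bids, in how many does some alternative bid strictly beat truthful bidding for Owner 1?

Others bid (2, 2, 2): truth gives 7; bid 2 gives 9 > 7. Violating.
Others bid (2, 2, 11): truth gives 5; no alternative beats it.
Others bid (2, 2, 25): truth gives 0; no alternative beats it.
(Checking all 64 profiles: 1 has a profitable deviation, 63 do not.)

1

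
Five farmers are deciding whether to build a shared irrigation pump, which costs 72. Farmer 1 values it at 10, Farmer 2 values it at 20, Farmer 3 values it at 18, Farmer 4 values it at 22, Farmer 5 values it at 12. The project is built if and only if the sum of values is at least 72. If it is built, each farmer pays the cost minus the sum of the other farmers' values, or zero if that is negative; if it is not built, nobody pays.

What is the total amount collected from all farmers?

32

Total value 82 ≥ cost 72, so it is built.
Farmer 1: others sum to 72; max(0, 72 - 72) = 0.
Farmer 2: others sum to 62; max(0, 72 - 62) = 10.
Farmer 3: others sum to 64; max(0, 72 - 64) = 8.
Farmer 4: others sum to 60; max(0, 72 - 60) = 12.
Farmer 5: others sum to 70; max(0, 72 - 70) = 2.
Total collected = 0 + 10 + 8 + 12 + 2 = 32.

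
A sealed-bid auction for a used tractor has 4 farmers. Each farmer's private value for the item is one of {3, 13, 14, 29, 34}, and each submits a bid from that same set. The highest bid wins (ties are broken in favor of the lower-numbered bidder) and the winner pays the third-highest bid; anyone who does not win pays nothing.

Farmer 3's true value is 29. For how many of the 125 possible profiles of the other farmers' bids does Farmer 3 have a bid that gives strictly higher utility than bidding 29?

Others bid (3, 3, 34): truth gives 0; bid 34 gives 26 > 0. Violating.
Others bid (3, 13, 34): truth gives 0; bid 34 gives 16 > 0. Violating.
Others bid (3, 14, 34): truth gives 0; bid 34 gives 15 > 0. Violating.
Others bid (3, 29, 3): truth gives 0; bid 34 gives 26 > 0. Violating.
Others bid (3, 3, 3): truth gives 26; no alternative beats it.
Others bid (3, 3, 13): truth gives 26; no alternative beats it.
(Checking all 125 profiles: 27 have a profitable deviation, 98 do not.)

27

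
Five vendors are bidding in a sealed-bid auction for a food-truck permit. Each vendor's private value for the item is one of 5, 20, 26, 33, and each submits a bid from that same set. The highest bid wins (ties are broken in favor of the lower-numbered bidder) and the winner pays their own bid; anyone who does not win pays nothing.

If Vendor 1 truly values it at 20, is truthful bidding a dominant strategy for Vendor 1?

No

Consider the case where Vendor 2 bids 5, Vendor 3 bids 5, Vendor 4 bids 5 and Vendor 5 bids 5.
Truthful bid 20: wins, pays 20, utility 20 - 20 = 0.
Bid 5 instead: wins, pays 5, utility 20 - 5 = 15.
Since 15 > 0, bidding 5 is strictly better here, so truthful bidding is not dominant.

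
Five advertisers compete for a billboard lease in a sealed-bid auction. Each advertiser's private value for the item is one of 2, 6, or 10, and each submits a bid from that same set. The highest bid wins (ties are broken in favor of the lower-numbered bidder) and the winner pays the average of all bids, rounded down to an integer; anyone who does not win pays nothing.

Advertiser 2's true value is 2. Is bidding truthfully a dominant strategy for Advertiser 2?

Check each profile of the others' bids and compare truth against every alternative bid.
Others bid (2, 6, 6, 6): truth gives 0, best alternative gives -3.
Others bid (2, 2, 6, 6): truth gives 0, best alternative gives -2.
Others bid (2, 6, 2, 6): truth gives 0, best alternative gives -2.
Others bid (2, 6, 6, 2): truth gives 0, best alternative gives -2.
Others bid (2, 2, 2, 6): truth gives 0, best alternative gives -1.
Others bid (2, 2, 6, 2): truth gives 0, best alternative gives -1.
(Remaining 75 profiles checked similarly; truth is weakly best in each.)
In every case the truthful bid is at least as good as any alternative, so it is a dominant strategy.

Yes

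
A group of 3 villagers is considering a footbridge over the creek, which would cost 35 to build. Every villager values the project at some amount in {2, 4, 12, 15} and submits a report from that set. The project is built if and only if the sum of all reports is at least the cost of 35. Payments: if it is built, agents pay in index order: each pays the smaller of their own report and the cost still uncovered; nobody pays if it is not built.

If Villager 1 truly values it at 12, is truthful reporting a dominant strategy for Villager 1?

Yes

Check each profile of the others' reports and compare truth against every alternative report.
Others report (2, 2): truth gives 0, best alternative gives 0.
Others report (2, 4): truth gives 0, best alternative gives 0.
Others report (2, 12): truth gives 0, best alternative gives 0.
Others report (2, 15): truth gives 0, best alternative gives 0.
Others report (4, 2): truth gives 0, best alternative gives 0.
Others report (4, 4): truth gives 0, best alternative gives 0.
(Remaining 10 profiles checked similarly; truth is weakly best in each.)
In every case the truthful report is at least as good as any alternative, so it is a dominant strategy.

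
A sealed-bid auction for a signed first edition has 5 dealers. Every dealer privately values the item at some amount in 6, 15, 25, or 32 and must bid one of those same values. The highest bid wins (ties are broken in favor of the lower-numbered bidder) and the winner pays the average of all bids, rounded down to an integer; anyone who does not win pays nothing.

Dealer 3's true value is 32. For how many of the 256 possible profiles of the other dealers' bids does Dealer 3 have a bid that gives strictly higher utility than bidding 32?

Others bid (6, 6, 6, 6): truth gives 21; bid 15 gives 25 > 21. Violating.
Others bid (6, 6, 6, 15): truth gives 19; bid 15 gives 23 > 19. Violating.
Others bid (6, 6, 6, 25): truth gives 17; bid 25 gives 19 > 17. Violating.
Others bid (6, 6, 15, 6): truth gives 19; bid 15 gives 23 > 19. Violating.
Others bid (6, 6, 6, 32): truth gives 16; no alternative beats it.
Others bid (6, 6, 15, 32): truth gives 14; no alternative beats it.
(Checking all 256 profiles: 36 have a profitable deviation, 220 do not.)

36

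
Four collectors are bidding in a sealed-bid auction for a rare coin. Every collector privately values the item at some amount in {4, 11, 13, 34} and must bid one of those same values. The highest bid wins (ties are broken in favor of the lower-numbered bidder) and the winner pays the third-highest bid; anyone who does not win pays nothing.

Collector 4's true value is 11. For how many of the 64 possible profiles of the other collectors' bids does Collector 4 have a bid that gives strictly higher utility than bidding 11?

Others bid (4, 4, 11): truth gives 0; bid 13 gives 7 > 0. Violating.
Others bid (4, 4, 13): truth gives 0; bid 34 gives 7 > 0. Violating.
Others bid (4, 11, 4): truth gives 0; bid 13 gives 7 > 0. Violating.
Others bid (4, 13, 4): truth gives 0; bid 34 gives 7 > 0. Violating.
Others bid (4, 4, 4): truth gives 7; no alternative beats it.
Others bid (4, 4, 34): truth gives 0; no alternative beats it.
(Checking all 64 profiles: 6 have a profitable deviation, 58 do not.)

6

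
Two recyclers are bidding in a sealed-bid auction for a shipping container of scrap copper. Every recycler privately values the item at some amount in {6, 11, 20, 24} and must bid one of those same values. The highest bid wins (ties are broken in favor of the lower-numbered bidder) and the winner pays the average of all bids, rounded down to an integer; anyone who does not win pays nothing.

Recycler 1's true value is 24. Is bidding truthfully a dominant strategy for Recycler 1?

Consider the case where Recycler 2 bids 6.
Truthful bid 24: wins, pays 15, utility 24 - 15 = 9.
Bid 6 instead: wins, pays 6, utility 24 - 6 = 18.
Since 18 > 9, bidding 6 is strictly better here, so truthful bidding is not dominant.

No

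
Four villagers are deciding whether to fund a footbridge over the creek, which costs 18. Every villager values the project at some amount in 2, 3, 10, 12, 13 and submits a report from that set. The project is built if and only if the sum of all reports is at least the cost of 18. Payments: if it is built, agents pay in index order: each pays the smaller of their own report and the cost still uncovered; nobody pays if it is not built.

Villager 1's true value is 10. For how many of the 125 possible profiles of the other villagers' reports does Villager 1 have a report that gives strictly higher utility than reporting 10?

Others report (2, 2, 12): truth gives 0; report 2 gives 8 > 0. Violating.
Others report (2, 2, 13): truth gives 0; report 2 gives 8 > 0. Violating.
Others report (2, 3, 10): truth gives 0; report 3 gives 7 > 0. Violating.
Others report (2, 3, 12): truth gives 0; report 2 gives 8 > 0. Violating.
Others report (2, 2, 2): truth gives 0; no alternative beats it.
Others report (2, 2, 3): truth gives 0; no alternative beats it.
(Checking all 125 profiles: 114 have a profitable deviation, 11 do not.)

114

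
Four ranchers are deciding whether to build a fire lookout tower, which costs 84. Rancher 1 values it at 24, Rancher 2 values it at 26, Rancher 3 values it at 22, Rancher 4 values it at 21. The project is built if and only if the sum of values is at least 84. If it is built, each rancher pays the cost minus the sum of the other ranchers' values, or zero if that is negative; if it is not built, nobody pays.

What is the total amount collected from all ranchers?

Total value 93 ≥ cost 84, so it is built.
Rancher 1: others sum to 69; max(0, 84 - 69) = 15.
Rancher 2: others sum to 67; max(0, 84 - 67) = 17.
Rancher 3: others sum to 71; max(0, 84 - 71) = 13.
Rancher 4: others sum to 72; max(0, 84 - 72) = 12.
Total collected = 15 + 17 + 13 + 12 = 57.

57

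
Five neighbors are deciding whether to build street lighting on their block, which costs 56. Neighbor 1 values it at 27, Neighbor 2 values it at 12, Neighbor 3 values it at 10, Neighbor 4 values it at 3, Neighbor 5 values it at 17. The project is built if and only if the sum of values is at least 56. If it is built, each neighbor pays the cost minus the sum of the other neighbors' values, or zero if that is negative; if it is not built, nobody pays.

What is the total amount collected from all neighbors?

18

Total value 69 ≥ cost 56, so it is built.
Neighbor 1: others sum to 42; max(0, 56 - 42) = 14.
Neighbor 2: others sum to 57; max(0, 56 - 57) = 0.
Neighbor 3: others sum to 59; max(0, 56 - 59) = 0.
Neighbor 4: others sum to 66; max(0, 56 - 66) = 0.
Neighbor 5: others sum to 52; max(0, 56 - 52) = 4.
Total collected = 14 + 0 + 0 + 0 + 4 = 18.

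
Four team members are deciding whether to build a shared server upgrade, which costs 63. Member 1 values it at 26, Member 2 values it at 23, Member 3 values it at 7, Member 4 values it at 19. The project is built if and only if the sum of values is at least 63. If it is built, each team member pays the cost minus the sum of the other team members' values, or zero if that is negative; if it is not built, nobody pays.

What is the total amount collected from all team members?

32

Total value 75 ≥ cost 63, so it is built.
Member 1: others sum to 49; max(0, 63 - 49) = 14.
Member 2: others sum to 52; max(0, 63 - 52) = 11.
Member 3: others sum to 68; max(0, 63 - 68) = 0.
Member 4: others sum to 56; max(0, 63 - 56) = 7.
Total collected = 14 + 11 + 0 + 7 = 32.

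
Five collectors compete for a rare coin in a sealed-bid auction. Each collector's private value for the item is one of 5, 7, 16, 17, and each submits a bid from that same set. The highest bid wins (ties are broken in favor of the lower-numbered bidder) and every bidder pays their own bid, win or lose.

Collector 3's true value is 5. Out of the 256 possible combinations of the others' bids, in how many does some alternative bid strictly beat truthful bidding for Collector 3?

4

Others bid (5, 5, 5, 5): truth gives -5; bid 7 gives -2 > -5. Violating.
Others bid (5, 5, 5, 7): truth gives -5; bid 7 gives -2 > -5. Violating.
Others bid (5, 5, 7, 5): truth gives -5; bid 7 gives -2 > -5. Violating.
Others bid (5, 5, 7, 7): truth gives -5; bid 7 gives -2 > -5. Violating.
Others bid (5, 5, 5, 16): truth gives -5; no alternative beats it.
Others bid (5, 5, 5, 17): truth gives -5; no alternative beats it.
(Checking all 256 profiles: 4 have a profitable deviation, 252 do not.)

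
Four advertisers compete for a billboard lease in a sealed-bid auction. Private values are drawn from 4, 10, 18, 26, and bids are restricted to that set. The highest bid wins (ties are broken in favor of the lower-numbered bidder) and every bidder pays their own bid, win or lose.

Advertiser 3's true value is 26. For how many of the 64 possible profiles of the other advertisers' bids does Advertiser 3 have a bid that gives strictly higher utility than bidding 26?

40

Others bid (4, 4, 4): truth gives 0; bid 10 gives 16 > 0. Violating.
Others bid (4, 4, 10): truth gives 0; bid 10 gives 16 > 0. Violating.
Others bid (4, 4, 18): truth gives 0; bid 18 gives 8 > 0. Violating.
Others bid (4, 10, 4): truth gives 0; bid 18 gives 8 > 0. Violating.
Others bid (4, 4, 26): truth gives 0; no alternative beats it.
Others bid (4, 10, 26): truth gives 0; no alternative beats it.
(Checking all 64 profiles: 40 have a profitable deviation, 24 do not.)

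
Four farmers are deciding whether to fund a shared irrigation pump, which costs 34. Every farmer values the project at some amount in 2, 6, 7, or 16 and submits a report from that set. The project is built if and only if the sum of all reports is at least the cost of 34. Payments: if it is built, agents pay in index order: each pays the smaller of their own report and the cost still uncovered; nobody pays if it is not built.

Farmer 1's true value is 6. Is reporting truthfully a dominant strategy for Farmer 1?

No

Consider the case where Farmer 2 reports 2, Farmer 3 reports 16 and Farmer 4 reports 16.
Truthful report 6: project built, pays 6, utility 6 - 6 = 0.
Report 2 instead: project built, pays 2, utility 6 - 2 = 4.
Since 4 > 0, reporting 2 is strictly better here, so truthful reporting is not dominant.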